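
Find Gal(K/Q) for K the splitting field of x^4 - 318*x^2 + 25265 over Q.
Gal(K/Q) = V_4 (Klein four-group, Z/2Z × Z/2Z)

f factors as (x^2 - 155)(x^2 - 163), so the splitting field is K = Q(sqrt(155), sqrt(163)). The elements 155, 163, 25265 are all non-squares in Q, so sqrt(155) and sqrt(163) generate independent quadratic extensions. Thus [K:Q] = 4 and Gal(K/Q) is generated by the two order-2 automorphisms sqrt(155) ↦ -sqrt(155) and sqrt(163) ↦ -sqrt(163), giving V_4.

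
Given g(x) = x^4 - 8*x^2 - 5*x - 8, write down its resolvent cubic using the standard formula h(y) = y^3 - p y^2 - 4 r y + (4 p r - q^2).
h(y) = y^3 + 8*y^2 + 32*y + 231

Identify coefficients: p = -8, q = -5, r = -8.
Plug into h(y) = y^3 - p y^2 - 4 r y + (4 p r - q^2):
  h(y) = y^3 - (-8) y^2 - 4*(-8) y + (4*(-8)*(-8) - (-5)^2)
       = y^3 + (8) y^2 + (32) y + (231).
Simplifying: h(y) = y^3 + 8*y^2 + 32*y + 231.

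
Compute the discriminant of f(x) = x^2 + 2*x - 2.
Δ = 12

For a quadratic a x^2 + b x + c the discriminant is Δ = b^2 - 4ac = (2)^2 - 4*(1)*(-2) = 4 - (-8) = 12.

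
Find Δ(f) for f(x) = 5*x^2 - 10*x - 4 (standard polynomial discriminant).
Δ = 180

For a quadratic a x^2 + b x + c the discriminant is Δ = b^2 - 4ac = (-10)^2 - 4*(5)*(-4) = 100 - (-80) = 180.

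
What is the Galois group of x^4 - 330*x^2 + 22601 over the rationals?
Gal(K/Q) = V_4 (Klein four-group, Z/2Z × Z/2Z)

f factors as (x^2 - 233)(x^2 - 97), so the splitting field is K = Q(sqrt(233), sqrt(97)). The elements 233, 97, 22601 are all non-squares in Q, so sqrt(233) and sqrt(97) generate independent quadratic extensions. Thus [K:Q] = 4 and Gal(K/Q) is generated by the two order-2 automorphisms sqrt(233) ↦ -sqrt(233) and sqrt(97) ↦ -sqrt(97), giving V_4.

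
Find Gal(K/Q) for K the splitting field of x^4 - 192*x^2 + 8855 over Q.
Gal(K/Q) = V_4 (Klein four-group, Z/2Z × Z/2Z)

f factors as (x^2 - 115)(x^2 - 77), so the splitting field is K = Q(sqrt(115), sqrt(77)). The elements 115, 77, 8855 are all non-squares in Q, so sqrt(115) and sqrt(77) generate independent quadratic extensions. Thus [K:Q] = 4 and Gal(K/Q) is generated by the two order-2 automorphisms sqrt(115) ↦ -sqrt(115) and sqrt(77) ↦ -sqrt(77), giving V_4.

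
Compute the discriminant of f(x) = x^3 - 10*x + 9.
Δ = 1813

For a depressed cubic x^3 + p x + q the discriminant is Δ = -4 p^3 - 27 q^2 = -4*(-10)^3 - 27*(9)^2 = 4000 - 2187 = 1813.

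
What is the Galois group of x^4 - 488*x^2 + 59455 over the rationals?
Gal(K/Q) = V_4 (Klein four-group, Z/2Z × Z/2Z)

f factors as (x^2 - 253)(x^2 - 235), so the splitting field is K = Q(sqrt(253), sqrt(235)). The elements 253, 235, 59455 are all non-squares in Q, so sqrt(253) and sqrt(235) generate independent quadratic extensions. Thus [K:Q] = 4 and Gal(K/Q) is generated by the two order-2 automorphisms sqrt(253) ↦ -sqrt(253) and sqrt(235) ↦ -sqrt(235), giving V_4.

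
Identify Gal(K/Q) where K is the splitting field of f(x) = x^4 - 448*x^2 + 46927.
Gal(K/Q) = V_4 (Klein four-group, Z/2Z × Z/2Z)

f factors as (x^2 - 281)(x^2 - 167), so the splitting field is K = Q(sqrt(281), sqrt(167)). The elements 281, 167, 46927 are all non-squares in Q, so sqrt(281) and sqrt(167) generate independent quadratic extensions. Thus [K:Q] = 4 and Gal(K/Q) is generated by the two order-2 automorphisms sqrt(281) ↦ -sqrt(281) and sqrt(167) ↦ -sqrt(167), giving V_4.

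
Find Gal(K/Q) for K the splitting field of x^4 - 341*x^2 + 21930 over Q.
Gal(K/Q) = V_4 (Klein four-group, Z/2Z × Z/2Z)

f factors as (x^2 - 255)(x^2 - 86), so the splitting field is K = Q(sqrt(255), sqrt(86)). The elements 255, 86, 21930 are all non-squares in Q, so sqrt(255) and sqrt(86) generate independent quadratic extensions. Thus [K:Q] = 4 and Gal(K/Q) is generated by the two order-2 automorphisms sqrt(255) ↦ -sqrt(255) and sqrt(86) ↦ -sqrt(86), giving V_4.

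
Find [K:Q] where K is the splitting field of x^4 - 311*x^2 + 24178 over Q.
[K:Q] = 4

f factors as (x^2 - 154)(x^2 - 157); the splitting field is K = Q(sqrt(154), sqrt(157)). Since 154, 157, and 24178 are all non-squares in Q, the three subfields Q(sqrt(154)), Q(sqrt(157)), Q(sqrt(24178)) are distinct degree-2 extensions, so [K:Q] = 4 (Klein four Galois group).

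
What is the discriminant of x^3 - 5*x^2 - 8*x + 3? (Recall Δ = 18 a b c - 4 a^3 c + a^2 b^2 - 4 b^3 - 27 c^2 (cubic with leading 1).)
Δ = 7065

For x^3 + a x^2 + b x + c the discriminant is Δ = 18 a b c - 4 a^3 c + a^2 b^2 - 4 b^3 - 27 c^2.
Plug a = -5, b = -8, c = 3:
  18*(-5)*(-8)*(3) - 4*(-5)^3*(3) + (-5)^2*(-8)^2 - 4*(-8)^3 - 27*(3)^2
  = 2160 + (1500) + 1600 + (2048) + (-243)
  = 7065.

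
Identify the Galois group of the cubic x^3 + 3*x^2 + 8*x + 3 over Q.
Gal(K/Q) = S_3 (symmetric group of order 6)

Compute the discriminant of x^3 + (3)*x^2 + (8)*x + (3): Δ = -743. Since Δ is not a rational square, the Galois group is not contained in A_3; it must be the full S_3 (irreducibility of the cubic rules out anything smaller).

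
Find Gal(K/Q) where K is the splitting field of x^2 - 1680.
Gal(K/Q) = Z/2Z (cyclic of order 2)

x^2 - 1680 is irreducible over Q since 1680 is not a rational square. The splitting field Q(sqrt(1680)) has degree 2 over Q, and its unique nontrivial automorphism is sqrt(1680) ↦ -sqrt(1680). Hence Gal(Q(sqrt(1680))/Q) = Z/2Z.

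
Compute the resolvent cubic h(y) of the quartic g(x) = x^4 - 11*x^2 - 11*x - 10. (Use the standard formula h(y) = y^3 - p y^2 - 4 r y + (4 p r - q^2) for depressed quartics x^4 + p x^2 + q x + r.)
h(y) = y^3 + 11*y^2 + 40*y + 319

Identify coefficients: p = -11, q = -11, r = -10.
Plug into h(y) = y^3 - p y^2 - 4 r y + (4 p r - q^2):
  h(y) = y^3 - (-11) y^2 - 4*(-10) y + (4*(-11)*(-10) - (-11)^2)
       = y^3 + (11) y^2 + (40) y + (319).
Simplifying: h(y) = y^3 + 11*y^2 + 40*y + 319.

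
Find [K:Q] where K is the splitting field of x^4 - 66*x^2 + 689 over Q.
[K:Q] = 4

f factors as (x^2 - 13)(x^2 - 53); the splitting field is K = Q(sqrt(13), sqrt(53)). Since 13, 53, and 689 are all non-squares in Q, the three subfields Q(sqrt(13)), Q(sqrt(53)), Q(sqrt(689)) are distinct degree-2 extensions, so [K:Q] = 4 (Klein four Galois group).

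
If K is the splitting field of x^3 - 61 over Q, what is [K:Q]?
[K:Q] = 6

x^3 - 61 has one real root r = 61^(1/3) and two complex roots r*zeta_3, r*zeta_3^2 where zeta_3 = e^(2*pi*i/3). The splitting field is Q(r, zeta_3). [Q(r):Q] = 3 and [Q(zeta_3):Q] = 2 with gcd = 1, so [Q(r, zeta_3):Q] = 3 * 2 = 6.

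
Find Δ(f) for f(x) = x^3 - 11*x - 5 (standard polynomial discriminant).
Δ = 4649

For a depressed cubic x^3 + p x + q the discriminant is Δ = -4 p^3 - 27 q^2 = -4*(-11)^3 - 27*(-5)^2 = 5324 - 675 = 4649.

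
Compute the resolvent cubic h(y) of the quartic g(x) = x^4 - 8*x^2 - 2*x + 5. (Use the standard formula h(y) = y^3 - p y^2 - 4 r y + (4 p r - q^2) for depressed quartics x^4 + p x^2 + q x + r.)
h(y) = y^3 + 8*y^2 - 20*y - 164

Identify coefficients: p = -8, q = -2, r = 5.
Plug into h(y) = y^3 - p y^2 - 4 r y + (4 p r - q^2):
  h(y) = y^3 - (-8) y^2 - 4*(5) y + (4*(-8)*(5) - (-2)^2)
       = y^3 + (8) y^2 + (-20) y + (-164).
Simplifying: h(y) = y^3 + 8*y^2 - 20*y - 164.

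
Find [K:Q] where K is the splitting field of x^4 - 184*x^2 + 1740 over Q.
[K:Q] = 4

f factors as (x^2 - 174)(x^2 - 10); the splitting field is K = Q(sqrt(174), sqrt(10)). Since 174, 10, and 1740 are all non-squares in Q, the three subfields Q(sqrt(174)), Q(sqrt(10)), Q(sqrt(1740)) are distinct degree-2 extensions, so [K:Q] = 4 (Klein four Galois group).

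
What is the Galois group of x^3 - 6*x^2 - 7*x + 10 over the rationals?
Gal(K/Q) = S_3 (symmetric group of order 6)

Compute the discriminant of x^3 + (-6)*x^2 + (-7)*x + (10): Δ = 16636. Since Δ is not a rational square, the Galois group is not contained in A_3; it must be the full S_3 (irreducibility of the cubic rules out anything smaller).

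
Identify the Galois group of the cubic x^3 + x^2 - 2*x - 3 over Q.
Gal(K/Q) = S_3 (symmetric group of order 6)

Compute the discriminant of x^3 + (1)*x^2 + (-2)*x + (-3): Δ = -87. Since Δ is not a rational square, the Galois group is not contained in A_3; it must be the full S_3 (irreducibility of the cubic rules out anything smaller).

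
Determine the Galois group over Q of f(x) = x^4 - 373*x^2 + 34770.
Gal(K/Q) = V_4 (Klein four-group, Z/2Z × Z/2Z)

f factors as (x^2 - 190)(x^2 - 183), so the splitting field is K = Q(sqrt(190), sqrt(183)). The elements 190, 183, 34770 are all non-squares in Q, so sqrt(190) and sqrt(183) generate independent quadratic extensions. Thus [K:Q] = 4 and Gal(K/Q) is generated by the two order-2 automorphisms sqrt(190) ↦ -sqrt(190) and sqrt(183) ↦ -sqrt(183), giving V_4.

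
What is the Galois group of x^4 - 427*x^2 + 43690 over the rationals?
Gal(K/Q) = V_4 (Klein four-group, Z/2Z × Z/2Z)

f factors as (x^2 - 257)(x^2 - 170), so the splitting field is K = Q(sqrt(257), sqrt(170)). The elements 257, 170, 43690 are all non-squares in Q, so sqrt(257) and sqrt(170) generate independent quadratic extensions. Thus [K:Q] = 4 and Gal(K/Q) is generated by the two order-2 automorphisms sqrt(257) ↦ -sqrt(257) and sqrt(170) ↦ -sqrt(170), giving V_4.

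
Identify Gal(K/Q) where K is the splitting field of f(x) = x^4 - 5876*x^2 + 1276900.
Gal(K/Q) = Z/2Z (cyclic of order 2)

f factors as (x^2 - 226)(x^2 - 5650), so the splitting field is K = Q(sqrt(226), sqrt(5650)). The squarefree part of 226 is 226 and the squarefree part of 5650 is also 226, so sqrt(226) and sqrt(5650) are both rational multiples of sqrt(226). Hence Q(sqrt(226)) = Q(sqrt(5650)) = Q(sqrt(226)), and the splitting field collapses to a single degree-2 extension with Galois group Z/2Z.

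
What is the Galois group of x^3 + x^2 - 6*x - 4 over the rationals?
Gal(K/Q) = S_3 (symmetric group of order 6)

Compute the discriminant of x^3 + (1)*x^2 + (-6)*x + (-4): Δ = 916. Since Δ is not a rational square, the Galois group is not contained in A_3; it must be the full S_3 (irreducibility of the cubic rules out anything smaller).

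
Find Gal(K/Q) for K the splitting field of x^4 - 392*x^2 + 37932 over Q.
Gal(K/Q) = V_4 (Klein four-group, Z/2Z × Z/2Z)

f factors as (x^2 - 174)(x^2 - 218), so the splitting field is K = Q(sqrt(174), sqrt(218)). The elements 174, 218, 37932 are all non-squares in Q, so sqrt(174) and sqrt(218) generate independent quadratic extensions. Thus [K:Q] = 4 and Gal(K/Q) is generated by the two order-2 automorphisms sqrt(174) ↦ -sqrt(174) and sqrt(218) ↦ -sqrt(218), giving V_4.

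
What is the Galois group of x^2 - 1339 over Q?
Gal(K/Q) = Z/2Z (cyclic of order 2)

x^2 - 1339 is irreducible over Q since 1339 is not a rational square. The splitting field Q(sqrt(1339)) has degree 2 over Q, and its unique nontrivial automorphism is sqrt(1339) ↦ -sqrt(1339). Hence Gal(Q(sqrt(1339))/Q) = Z/2Z.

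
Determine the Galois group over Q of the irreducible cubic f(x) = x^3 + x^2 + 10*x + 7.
Gal(K/Q) = S_3 (symmetric group of order 6)

Compute the discriminant of x^3 + (1)*x^2 + (10)*x + (7): Δ = -3991. Since Δ is not a rational square, the Galois group is not contained in A_3; it must be the full S_3 (irreducibility of the cubic rules out anything smaller).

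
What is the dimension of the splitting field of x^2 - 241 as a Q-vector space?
[K:Q] = 2

The polynomial x^2 - 241 is irreducible over Q since 241 is not a perfect square. Its splitting field is Q(sqrt(241)), which has degree 2 over Q.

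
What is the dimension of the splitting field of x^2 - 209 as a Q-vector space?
[K:Q] = 2

The polynomial x^2 - 209 is irreducible over Q since 209 is not a perfect square. Its splitting field is Q(sqrt(209)), which has degree 2 over Q.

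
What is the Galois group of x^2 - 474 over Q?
Gal(K/Q) = Z/2Z (cyclic of order 2)

x^2 - 474 is irreducible over Q since 474 is not a rational square. The splitting field Q(sqrt(474)) has degree 2 over Q, and its unique nontrivial automorphism is sqrt(474) ↦ -sqrt(474). Hence Gal(Q(sqrt(474))/Q) = Z/2Z.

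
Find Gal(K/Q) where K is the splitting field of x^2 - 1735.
Gal(K/Q) = Z/2Z (cyclic of order 2)

x^2 - 1735 is irreducible over Q since 1735 is not a rational square. The splitting field Q(sqrt(1735)) has degree 2 over Q, and its unique nontrivial automorphism is sqrt(1735) ↦ -sqrt(1735). Hence Gal(Q(sqrt(1735))/Q) = Z/2Z.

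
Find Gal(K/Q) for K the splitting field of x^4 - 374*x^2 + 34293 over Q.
Gal(K/Q) = V_4 (Klein four-group, Z/2Z × Z/2Z)

f factors as (x^2 - 213)(x^2 - 161), so the splitting field is K = Q(sqrt(213), sqrt(161)). The elements 213, 161, 34293 are all non-squares in Q, so sqrt(213) and sqrt(161) generate independent quadratic extensions. Thus [K:Q] = 4 and Gal(K/Q) is generated by the two order-2 automorphisms sqrt(213) ↦ -sqrt(213) and sqrt(161) ↦ -sqrt(161), giving V_4.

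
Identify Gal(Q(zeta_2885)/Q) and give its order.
|Gal(Q(zeta_2885)/Q)| = phi(2885) = 2304; group ≅ (Z/2885Z)^* ≅ Z/4Z × Z/576Z

The n-th cyclotomic polynomial Φ_2885(x) is the minimal polynomial of zeta_2885 over Q and has degree phi(2885) = 2304. So Q(zeta_2885) is a degree-2304 Galois extension with Galois group (Z/2885Z)^*. By CRT, (Z/2885Z)^* ≅ (Z/5Z)^* × (Z/577Z)^*. Each prime-power unit group is (Z/5Z)^* ≅ Z/4Z; (Z/577Z)^* ≅ Z/576Z. Hence Gal(Q(zeta_2885)/Q) ≅ Z/4Z × Z/576Z.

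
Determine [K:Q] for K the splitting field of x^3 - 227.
[K:Q] = 6

x^3 - 227 has one real root r = 227^(1/3) and two complex roots r*zeta_3, r*zeta_3^2 where zeta_3 = e^(2*pi*i/3). The splitting field is Q(r, zeta_3). [Q(r):Q] = 3 and [Q(zeta_3):Q] = 2 with gcd = 1, so [Q(r, zeta_3):Q] = 3 * 2 = 6.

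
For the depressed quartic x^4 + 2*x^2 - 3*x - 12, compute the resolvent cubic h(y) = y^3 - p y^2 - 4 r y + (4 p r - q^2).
h(y) = y^3 - 2*y^2 + 48*y - 105

Identify coefficients: p = 2, q = -3, r = -12.
Plug into h(y) = y^3 - p y^2 - 4 r y + (4 p r - q^2):
  h(y) = y^3 - (2) y^2 - 4*(-12) y + (4*(2)*(-12) - (-3)^2)
       = y^3 + (-2) y^2 + (48) y + (-105).
Simplifying: h(y) = y^3 - 2*y^2 + 48*y - 105.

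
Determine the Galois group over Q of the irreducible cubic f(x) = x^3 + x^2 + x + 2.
Gal(K/Q) = S_3 (symmetric group of order 6)

Compute the discriminant of x^3 + (1)*x^2 + (1)*x + (2): Δ = -83. Since Δ is not a rational square, the Galois group is not contained in A_3; it must be the full S_3 (irreducibility of the cubic rules out anything smaller).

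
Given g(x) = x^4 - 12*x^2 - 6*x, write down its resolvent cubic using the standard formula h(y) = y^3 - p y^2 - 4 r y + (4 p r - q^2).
h(y) = y^3 + 12*y^2 - 36

Identify coefficients: p = -12, q = -6, r = 0.
Plug into h(y) = y^3 - p y^2 - 4 r y + (4 p r - q^2):
  h(y) = y^3 - (-12) y^2 - 4*(0) y + (4*(-12)*(0) - (-6)^2)
       = y^3 + (12) y^2 + (0) y + (-36).
Simplifying: h(y) = y^3 + 12*y^2 - 36.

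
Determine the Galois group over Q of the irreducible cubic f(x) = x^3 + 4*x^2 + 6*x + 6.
Gal(K/Q) = S_3 (symmetric group of order 6)

Compute the discriminant of x^3 + (4)*x^2 + (6)*x + (6): Δ = -204. Since Δ is not a rational square, the Galois group is not contained in A_3; it must be the full S_3 (irreducibility of the cubic rules out anything smaller).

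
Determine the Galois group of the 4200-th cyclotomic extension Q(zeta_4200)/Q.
|Gal(Q(zeta_4200)/Q)| = phi(4200) = 960; group ≅ (Z/4200Z)^* ≅ Z/2Z × Z/2Z × Z/2Z × Z/6Z × Z/20Z

The n-th cyclotomic polynomial Φ_4200(x) is the minimal polynomial of zeta_4200 over Q and has degree phi(4200) = 960. So Q(zeta_4200) is a degree-960 Galois extension with Galois group (Z/4200Z)^*. By CRT, (Z/4200Z)^* ≅ (Z/8Z)^* × (Z/3Z)^* × (Z/25Z)^* × (Z/7Z)^*. Each prime-power unit group is (Z/8Z)^* ≅ Z/2Z × Z/2Z; (Z/3Z)^* ≅ Z/2Z; (Z/25Z)^* ≅ Z/20Z; (Z/7Z)^* ≅ Z/6Z. Hence Gal(Q(zeta_4200)/Q) ≅ Z/2Z × Z/2Z × Z/2Z × Z/6Z × Z/20Z.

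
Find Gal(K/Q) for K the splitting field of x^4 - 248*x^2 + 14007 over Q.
Gal(K/Q) = V_4 (Klein four-group, Z/2Z × Z/2Z)

f factors as (x^2 - 87)(x^2 - 161), so the splitting field is K = Q(sqrt(87), sqrt(161)). The elements 87, 161, 14007 are all non-squares in Q, so sqrt(87) and sqrt(161) generate independent quadratic extensions. Thus [K:Q] = 4 and Gal(K/Q) is generated by the two order-2 automorphisms sqrt(87) ↦ -sqrt(87) and sqrt(161) ↦ -sqrt(161), giving V_4.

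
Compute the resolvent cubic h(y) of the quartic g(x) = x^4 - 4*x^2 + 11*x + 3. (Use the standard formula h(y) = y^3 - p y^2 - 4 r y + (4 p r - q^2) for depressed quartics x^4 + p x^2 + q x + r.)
h(y) = y^3 + 4*y^2 - 12*y - 169

Identify coefficients: p = -4, q = 11, r = 3.
Plug into h(y) = y^3 - p y^2 - 4 r y + (4 p r - q^2):
  h(y) = y^3 - (-4) y^2 - 4*(3) y + (4*(-4)*(3) - (11)^2)
       = y^3 + (4) y^2 + (-12) y + (-169).
Simplifying: h(y) = y^3 + 4*y^2 - 12*y - 169.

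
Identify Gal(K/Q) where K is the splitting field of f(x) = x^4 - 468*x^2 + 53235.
Gal(K/Q) = V_4 (Klein four-group, Z/2Z × Z/2Z)

f factors as (x^2 - 273)(x^2 - 195), so the splitting field is K = Q(sqrt(273), sqrt(195)). The elements 273, 195, 53235 are all non-squares in Q, so sqrt(273) and sqrt(195) generate independent quadratic extensions. Thus [K:Q] = 4 and Gal(K/Q) is generated by the two order-2 automorphisms sqrt(273) ↦ -sqrt(273) and sqrt(195) ↦ -sqrt(195), giving V_4.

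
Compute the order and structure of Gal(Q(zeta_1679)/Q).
|Gal(Q(zeta_1679)/Q)| = phi(1679) = 1584; group ≅ (Z/1679Z)^* ≅ Z/22Z × Z/72Z

The n-th cyclotomic polynomial Φ_1679(x) is the minimal polynomial of zeta_1679 over Q and has degree phi(1679) = 1584. So Q(zeta_1679) is a degree-1584 Galois extension with Galois group (Z/1679Z)^*. By CRT, (Z/1679Z)^* ≅ (Z/23Z)^* × (Z/73Z)^*. Each prime-power unit group is (Z/23Z)^* ≅ Z/22Z; (Z/73Z)^* ≅ Z/72Z. Hence Gal(Q(zeta_1679)/Q) ≅ Z/22Z × Z/72Z.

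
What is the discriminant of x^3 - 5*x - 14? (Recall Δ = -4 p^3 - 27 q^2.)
Δ = -4792

For a depressed cubic x^3 + p x + q the discriminant is Δ = -4 p^3 - 27 q^2 = -4*(-5)^3 - 27*(-14)^2 = 500 - 5292 = -4792.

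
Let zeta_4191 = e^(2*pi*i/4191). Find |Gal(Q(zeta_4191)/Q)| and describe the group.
|Gal(Q(zeta_4191)/Q)| = phi(4191) = 2520; group ≅ (Z/4191Z)^* ≅ Z/2Z × Z/10Z × Z/126Z

The n-th cyclotomic polynomial Φ_4191(x) is the minimal polynomial of zeta_4191 over Q and has degree phi(4191) = 2520. So Q(zeta_4191) is a degree-2520 Galois extension with Galois group (Z/4191Z)^*. By CRT, (Z/4191Z)^* ≅ (Z/3Z)^* × (Z/11Z)^* × (Z/127Z)^*. Each prime-power unit group is (Z/3Z)^* ≅ Z/2Z; (Z/11Z)^* ≅ Z/10Z; (Z/127Z)^* ≅ Z/126Z. Hence Gal(Q(zeta_4191)/Q) ≅ Z/2Z × Z/10Z × Z/126Z.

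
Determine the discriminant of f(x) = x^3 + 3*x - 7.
Δ = -1431

For a depressed cubic x^3 + p x + q the discriminant is Δ = -4 p^3 - 27 q^2 = -4*(3)^3 - 27*(-7)^2 = -108 - 1323 = -1431.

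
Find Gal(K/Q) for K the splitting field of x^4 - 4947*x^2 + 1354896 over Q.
Gal(K/Q) = Z/2Z (cyclic of order 2)

f factors as (x^2 - 291)(x^2 - 4656), so the splitting field is K = Q(sqrt(291), sqrt(4656)). The squarefree part of 291 is 291 and the squarefree part of 4656 is also 291, so sqrt(291) and sqrt(4656) are both rational multiples of sqrt(291). Hence Q(sqrt(291)) = Q(sqrt(4656)) = Q(sqrt(291)), and the splitting field collapses to a single degree-2 extension with Galois group Z/2Z.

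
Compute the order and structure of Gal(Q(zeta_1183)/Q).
|Gal(Q(zeta_1183)/Q)| = phi(1183) = 936; group ≅ (Z/1183Z)^* ≅ Z/6Z × Z/156Z

The n-th cyclotomic polynomial Φ_1183(x) is the minimal polynomial of zeta_1183 over Q and has degree phi(1183) = 936. So Q(zeta_1183) is a degree-936 Galois extension with Galois group (Z/1183Z)^*. By CRT, (Z/1183Z)^* ≅ (Z/7Z)^* × (Z/169Z)^*. Each prime-power unit group is (Z/7Z)^* ≅ Z/6Z; (Z/169Z)^* ≅ Z/156Z. Hence Gal(Q(zeta_1183)/Q) ≅ Z/6Z × Z/156Z.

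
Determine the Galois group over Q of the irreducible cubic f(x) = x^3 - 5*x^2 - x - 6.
Gal(K/Q) = S_3 (symmetric group of order 6)

Compute the discriminant of x^3 + (-5)*x^2 + (-1)*x + (-6): Δ = -4483. Since Δ is not a rational square, the Galois group is not contained in A_3; it must be the full S_3 (irreducibility of the cubic rules out anything smaller).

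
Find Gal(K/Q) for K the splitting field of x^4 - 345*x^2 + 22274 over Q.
Gal(K/Q) = V_4 (Klein four-group, Z/2Z × Z/2Z)

f factors as (x^2 - 86)(x^2 - 259), so the splitting field is K = Q(sqrt(86), sqrt(259)). The elements 86, 259, 22274 are all non-squares in Q, so sqrt(86) and sqrt(259) generate independent quadratic extensions. Thus [K:Q] = 4 and Gal(K/Q) is generated by the two order-2 automorphisms sqrt(86) ↦ -sqrt(86) and sqrt(259) ↦ -sqrt(259), giving V_4.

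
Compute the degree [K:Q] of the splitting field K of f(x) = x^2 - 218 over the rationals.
[K:Q] = 2

The polynomial x^2 - 218 is irreducible over Q since 218 is not a perfect square. Its splitting field is Q(sqrt(218)), which has degree 2 over Q.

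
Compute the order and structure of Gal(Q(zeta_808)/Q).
|Gal(Q(zeta_808)/Q)| = phi(808) = 400; group ≅ (Z/808Z)^* ≅ Z/2Z × Z/2Z × Z/100Z

The n-th cyclotomic polynomial Φ_808(x) is the minimal polynomial of zeta_808 over Q and has degree phi(808) = 400. So Q(zeta_808) is a degree-400 Galois extension with Galois group (Z/808Z)^*. By CRT, (Z/808Z)^* ≅ (Z/8Z)^* × (Z/101Z)^*. Each prime-power unit group is (Z/8Z)^* ≅ Z/2Z × Z/2Z; (Z/101Z)^* ≅ Z/100Z. Hence Gal(Q(zeta_808)/Q) ≅ Z/2Z × Z/2Z × Z/100Z.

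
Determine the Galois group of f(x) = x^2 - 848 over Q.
Gal(K/Q) = Z/2Z (cyclic of order 2)

x^2 - 848 is irreducible over Q since 848 is not a rational square. The splitting field Q(sqrt(848)) has degree 2 over Q, and its unique nontrivial automorphism is sqrt(848) ↦ -sqrt(848). Hence Gal(Q(sqrt(848))/Q) = Z/2Z.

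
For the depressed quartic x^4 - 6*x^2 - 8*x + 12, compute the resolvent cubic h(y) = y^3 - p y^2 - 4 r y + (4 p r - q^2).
h(y) = y^3 + 6*y^2 - 48*y - 352

Identify coefficients: p = -6, q = -8, r = 12.
Plug into h(y) = y^3 - p y^2 - 4 r y + (4 p r - q^2):
  h(y) = y^3 - (-6) y^2 - 4*(12) y + (4*(-6)*(12) - (-8)^2)
       = y^3 + (6) y^2 + (-48) y + (-352).
Simplifying: h(y) = y^3 + 6*y^2 - 48*y - 352.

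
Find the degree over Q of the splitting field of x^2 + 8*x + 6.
[K:Q] = 2

The discriminant of x^2 + (8)*x + (6) is b^2 - 4c = 64 - (24) = 40. Since 40 is not a perfect square in Q, the polynomial is irreducible over Q. Its two roots generate a degree-2 extension, so [K:Q] = 2.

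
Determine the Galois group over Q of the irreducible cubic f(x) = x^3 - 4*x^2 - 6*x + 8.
Gal(K/Q) = S_3 (symmetric group of order 6)

Compute the discriminant of x^3 + (-4)*x^2 + (-6)*x + (8): Δ = 5216. Since Δ is not a rational square, the Galois group is not contained in A_3; it must be the full S_3 (irreducibility of the cubic rules out anything smaller).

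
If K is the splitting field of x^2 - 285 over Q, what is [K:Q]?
[K:Q] = 2

The polynomial x^2 - 285 is irreducible over Q since 285 is not a perfect square. Its splitting field is Q(sqrt(285)), which has degree 2 over Q.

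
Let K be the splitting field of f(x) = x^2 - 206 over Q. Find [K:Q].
[K:Q] = 2

The polynomial x^2 - 206 is irreducible over Q since 206 is not a perfect square. Its splitting field is Q(sqrt(206)), which has degree 2 over Q.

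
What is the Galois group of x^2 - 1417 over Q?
Gal(K/Q) = Z/2Z (cyclic of order 2)

x^2 - 1417 is irreducible over Q since 1417 is not a rational square. The splitting field Q(sqrt(1417)) has degree 2 over Q, and its unique nontrivial automorphism is sqrt(1417) ↦ -sqrt(1417). Hence Gal(Q(sqrt(1417))/Q) = Z/2Z.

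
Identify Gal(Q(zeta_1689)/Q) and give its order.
|Gal(Q(zeta_1689)/Q)| = phi(1689) = 1124; group ≅ (Z/1689Z)^* ≅ Z/2Z × Z/562Z

The n-th cyclotomic polynomial Φ_1689(x) is the minimal polynomial of zeta_1689 over Q and has degree phi(1689) = 1124. So Q(zeta_1689) is a degree-1124 Galois extension with Galois group (Z/1689Z)^*. By CRT, (Z/1689Z)^* ≅ (Z/3Z)^* × (Z/563Z)^*. Each prime-power unit group is (Z/3Z)^* ≅ Z/2Z; (Z/563Z)^* ≅ Z/562Z. Hence Gal(Q(zeta_1689)/Q) ≅ Z/2Z × Z/562Z.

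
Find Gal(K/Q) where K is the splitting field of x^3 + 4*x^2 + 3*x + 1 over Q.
Gal(K/Q) = S_3 (symmetric group of order 6)

Compute the discriminant of x^3 + (4)*x^2 + (3)*x + (1): Δ = -31. Since Δ is not a rational square, the Galois group is not contained in A_3; it must be the full S_3 (irreducibility of the cubic rules out anything smaller).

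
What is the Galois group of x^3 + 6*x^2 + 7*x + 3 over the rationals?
Gal(K/Q) = S_3 (symmetric group of order 6)

Compute the discriminant of x^3 + (6)*x^2 + (7)*x + (3): Δ = -175. Since Δ is not a rational square, the Galois group is not contained in A_3; it must be the full S_3 (irreducibility of the cubic rules out anything smaller).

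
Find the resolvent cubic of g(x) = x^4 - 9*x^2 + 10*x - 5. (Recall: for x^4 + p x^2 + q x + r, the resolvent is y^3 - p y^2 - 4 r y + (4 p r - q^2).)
h(y) = y^3 + 9*y^2 + 20*y + 80

Identify coefficients: p = -9, q = 10, r = -5.
Plug into h(y) = y^3 - p y^2 - 4 r y + (4 p r - q^2):
  h(y) = y^3 - (-9) y^2 - 4*(-5) y + (4*(-9)*(-5) - (10)^2)
       = y^3 + (9) y^2 + (20) y + (80).
Simplifying: h(y) = y^3 + 9*y^2 + 20*y + 80.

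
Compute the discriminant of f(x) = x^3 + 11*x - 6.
Δ = -6296

For a depressed cubic x^3 + p x + q the discriminant is Δ = -4 p^3 - 27 q^2 = -4*(11)^3 - 27*(-6)^2 = -5324 - 972 = -6296.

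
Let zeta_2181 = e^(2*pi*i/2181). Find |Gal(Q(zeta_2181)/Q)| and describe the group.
|Gal(Q(zeta_2181)/Q)| = phi(2181) = 1452; group ≅ (Z/2181Z)^* ≅ Z/2Z × Z/726Z

The n-th cyclotomic polynomial Φ_2181(x) is the minimal polynomial of zeta_2181 over Q and has degree phi(2181) = 1452. So Q(zeta_2181) is a degree-1452 Galois extension with Galois group (Z/2181Z)^*. By CRT, (Z/2181Z)^* ≅ (Z/3Z)^* × (Z/727Z)^*. Each prime-power unit group is (Z/3Z)^* ≅ Z/2Z; (Z/727Z)^* ≅ Z/726Z. Hence Gal(Q(zeta_2181)/Q) ≅ Z/2Z × Z/726Z.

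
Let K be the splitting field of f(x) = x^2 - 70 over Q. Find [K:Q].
[K:Q] = 2

The polynomial x^2 - 70 is irreducible over Q since 70 is not a perfect square. Its splitting field is Q(sqrt(70)), which has degree 2 over Q.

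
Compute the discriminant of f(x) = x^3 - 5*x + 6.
Δ = -472

For a depressed cubic x^3 + p x + q the discriminant is Δ = -4 p^3 - 27 q^2 = -4*(-5)^3 - 27*(6)^2 = 500 - 972 = -472.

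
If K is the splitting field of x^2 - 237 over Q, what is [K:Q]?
[K:Q] = 2

The polynomial x^2 - 237 is irreducible over Q since 237 is not a perfect square. Its splitting field is Q(sqrt(237)), which has degree 2 over Q.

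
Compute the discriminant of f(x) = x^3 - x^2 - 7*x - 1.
Δ = 1264

For x^3 + a x^2 + b x + c the discriminant is Δ = 18 a b c - 4 a^3 c + a^2 b^2 - 4 b^3 - 27 c^2.
Plug a = -1, b = -7, c = -1:
  18*(-1)*(-7)*(-1) - 4*(-1)^3*(-1) + (-1)^2*(-7)^2 - 4*(-7)^3 - 27*(-1)^2
  = -126 + (-4) + 49 + (1372) + (-27)
  = 1264.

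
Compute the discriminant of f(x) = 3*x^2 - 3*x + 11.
Δ = -123

For a quadratic a x^2 + b x + c the discriminant is Δ = b^2 - 4ac = (-3)^2 - 4*(3)*(11) = 9 - (132) = -123.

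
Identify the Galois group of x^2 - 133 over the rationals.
Gal(K/Q) = Z/2Z (cyclic of order 2)

x^2 - 133 is irreducible over Q since 133 is not a rational square. The splitting field Q(sqrt(133)) has degree 2 over Q, and its unique nontrivial automorphism is sqrt(133) ↦ -sqrt(133). Hence Gal(Q(sqrt(133))/Q) = Z/2Z.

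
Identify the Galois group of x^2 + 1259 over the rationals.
Gal(K/Q) = Z/2Z (cyclic of order 2)

x^2 + 1259 is irreducible over Q since -1259 is not a rational square. The splitting field Q(sqrt(-1259)) has degree 2 over Q, and its unique nontrivial automorphism is sqrt(-1259) ↦ -sqrt(-1259). Hence Gal(Q(sqrt(-1259))/Q) = Z/2Z.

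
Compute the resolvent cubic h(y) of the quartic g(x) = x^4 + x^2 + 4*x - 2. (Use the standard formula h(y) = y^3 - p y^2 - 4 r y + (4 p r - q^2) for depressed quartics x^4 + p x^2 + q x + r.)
h(y) = y^3 - y^2 + 8*y - 24

Identify coefficients: p = 1, q = 4, r = -2.
Plug into h(y) = y^3 - p y^2 - 4 r y + (4 p r - q^2):
  h(y) = y^3 - (1) y^2 - 4*(-2) y + (4*(1)*(-2) - (4)^2)
       = y^3 + (-1) y^2 + (8) y + (-24).
Simplifying: h(y) = y^3 - y^2 + 8*y - 24.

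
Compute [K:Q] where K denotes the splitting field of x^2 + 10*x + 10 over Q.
[K:Q] = 2

The discriminant of x^2 + (10)*x + (10) is b^2 - 4c = 100 - (40) = 60. Since 60 is not a perfect square in Q, the polynomial is irreducible over Q. Its two roots generate a degree-2 extension, so [K:Q] = 2.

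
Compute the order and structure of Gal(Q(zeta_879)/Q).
|Gal(Q(zeta_879)/Q)| = phi(879) = 584; group ≅ (Z/879Z)^* ≅ Z/2Z × Z/292Z

The n-th cyclotomic polynomial Φ_879(x) is the minimal polynomial of zeta_879 over Q and has degree phi(879) = 584. So Q(zeta_879) is a degree-584 Galois extension with Galois group (Z/879Z)^*. By CRT, (Z/879Z)^* ≅ (Z/3Z)^* × (Z/293Z)^*. Each prime-power unit group is (Z/3Z)^* ≅ Z/2Z; (Z/293Z)^* ≅ Z/292Z. Hence Gal(Q(zeta_879)/Q) ≅ Z/2Z × Z/292Z.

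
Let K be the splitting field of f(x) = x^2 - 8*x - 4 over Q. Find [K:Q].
[K:Q] = 2

The discriminant of x^2 + (-8)*x + (-4) is b^2 - 4c = 64 - (-16) = 80. Since 80 is not a perfect square in Q, the polynomial is irreducible over Q. Its two roots generate a degree-2 extension, so [K:Q] = 2.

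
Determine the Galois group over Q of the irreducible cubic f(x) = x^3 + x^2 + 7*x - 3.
Gal(K/Q) = S_3 (symmetric group of order 6)

Compute the discriminant of x^3 + (1)*x^2 + (7)*x + (-3): Δ = -1932. Since Δ is not a rational square, the Galois group is not contained in A_3; it must be the full S_3 (irreducibility of the cubic rules out anything smaller).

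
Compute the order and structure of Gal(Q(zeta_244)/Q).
|Gal(Q(zeta_244)/Q)| = phi(244) = 120; group ≅ (Z/244Z)^* ≅ Z/2Z × Z/60Z

The n-th cyclotomic polynomial Φ_244(x) is the minimal polynomial of zeta_244 over Q and has degree phi(244) = 120. So Q(zeta_244) is a degree-120 Galois extension with Galois group (Z/244Z)^*. By CRT, (Z/244Z)^* ≅ (Z/4Z)^* × (Z/61Z)^*. Each prime-power unit group is (Z/4Z)^* ≅ Z/2Z; (Z/61Z)^* ≅ Z/60Z. Hence Gal(Q(zeta_244)/Q) ≅ Z/2Z × Z/60Z.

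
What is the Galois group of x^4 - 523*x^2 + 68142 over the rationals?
Gal(K/Q) = V_4 (Klein four-group, Z/2Z × Z/2Z)

f factors as (x^2 - 246)(x^2 - 277), so the splitting field is K = Q(sqrt(246), sqrt(277)). The elements 246, 277, 68142 are all non-squares in Q, so sqrt(246) and sqrt(277) generate independent quadratic extensions. Thus [K:Q] = 4 and Gal(K/Q) is generated by the two order-2 automorphisms sqrt(246) ↦ -sqrt(246) and sqrt(277) ↦ -sqrt(277), giving V_4.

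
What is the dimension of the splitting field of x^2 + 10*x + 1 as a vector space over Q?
[K:Q] = 2

The discriminant of x^2 + (10)*x + (1) is b^2 - 4c = 100 - (4) = 96. Since 96 is not a perfect square in Q, the polynomial is irreducible over Q. Its two roots generate a degree-2 extension, so [K:Q] = 2.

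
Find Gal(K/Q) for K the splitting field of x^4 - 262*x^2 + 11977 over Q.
Gal(K/Q) = V_4 (Klein four-group, Z/2Z × Z/2Z)

f factors as (x^2 - 59)(x^2 - 203), so the splitting field is K = Q(sqrt(59), sqrt(203)). The elements 59, 203, 11977 are all non-squares in Q, so sqrt(59) and sqrt(203) generate independent quadratic extensions. Thus [K:Q] = 4 and Gal(K/Q) is generated by the two order-2 automorphisms sqrt(59) ↦ -sqrt(59) and sqrt(203) ↦ -sqrt(203), giving V_4.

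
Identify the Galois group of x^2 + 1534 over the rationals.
Gal(K/Q) = Z/2Z (cyclic of order 2)

x^2 + 1534 is irreducible over Q since -1534 is not a rational square. The splitting field Q(sqrt(-1534)) has degree 2 over Q, and its unique nontrivial automorphism is sqrt(-1534) ↦ -sqrt(-1534). Hence Gal(Q(sqrt(-1534))/Q) = Z/2Z.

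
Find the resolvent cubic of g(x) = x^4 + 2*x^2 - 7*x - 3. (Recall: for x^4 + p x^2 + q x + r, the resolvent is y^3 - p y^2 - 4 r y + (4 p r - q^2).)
h(y) = y^3 - 2*y^2 + 12*y - 73

Identify coefficients: p = 2, q = -7, r = -3.
Plug into h(y) = y^3 - p y^2 - 4 r y + (4 p r - q^2):
  h(y) = y^3 - (2) y^2 - 4*(-3) y + (4*(2)*(-3) - (-7)^2)
       = y^3 + (-2) y^2 + (12) y + (-73).
Simplifying: h(y) = y^3 - 2*y^2 + 12*y - 73.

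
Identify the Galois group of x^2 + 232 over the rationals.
Gal(K/Q) = Z/2Z (cyclic of order 2)

x^2 + 232 is irreducible over Q since -232 is not a rational square. The splitting field Q(sqrt(-232)) has degree 2 over Q, and its unique nontrivial automorphism is sqrt(-232) ↦ -sqrt(-232). Hence Gal(Q(sqrt(-232))/Q) = Z/2Z.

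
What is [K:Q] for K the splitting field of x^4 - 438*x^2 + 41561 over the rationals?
[K:Q] = 4

f factors as (x^2 - 299)(x^2 - 139); the splitting field is K = Q(sqrt(299), sqrt(139)). Since 299, 139, and 41561 are all non-squares in Q, the three subfields Q(sqrt(299)), Q(sqrt(139)), Q(sqrt(41561)) are distinct degree-2 extensions, so [K:Q] = 4 (Klein four Galois group).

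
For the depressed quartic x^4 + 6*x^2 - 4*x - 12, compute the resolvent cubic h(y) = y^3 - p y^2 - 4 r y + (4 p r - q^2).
h(y) = y^3 - 6*y^2 + 48*y - 304

Identify coefficients: p = 6, q = -4, r = -12.
Plug into h(y) = y^3 - p y^2 - 4 r y + (4 p r - q^2):
  h(y) = y^3 - (6) y^2 - 4*(-12) y + (4*(6)*(-12) - (-4)^2)
       = y^3 + (-6) y^2 + (48) y + (-304).
Simplifying: h(y) = y^3 - 6*y^2 + 48*y - 304.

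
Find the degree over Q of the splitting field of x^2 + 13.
[K:Q] = 2

The discriminant of x^2 + (0)*x + (13) is b^2 - 4c = 0 - (52) = -52. Since -52 is not a perfect square in Q, the polynomial is irreducible over Q. Its two roots generate a degree-2 extension, so [K:Q] = 2.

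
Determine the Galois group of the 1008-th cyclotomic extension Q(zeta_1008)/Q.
|Gal(Q(zeta_1008)/Q)| = phi(1008) = 288; group ≅ (Z/1008Z)^* ≅ Z/2Z × Z/4Z × Z/6Z × Z/6Z

The n-th cyclotomic polynomial Φ_1008(x) is the minimal polynomial of zeta_1008 over Q and has degree phi(1008) = 288. So Q(zeta_1008) is a degree-288 Galois extension with Galois group (Z/1008Z)^*. By CRT, (Z/1008Z)^* ≅ (Z/16Z)^* × (Z/9Z)^* × (Z/7Z)^*. Each prime-power unit group is (Z/16Z)^* ≅ Z/2Z × Z/4Z; (Z/9Z)^* ≅ Z/6Z; (Z/7Z)^* ≅ Z/6Z. Hence Gal(Q(zeta_1008)/Q) ≅ Z/2Z × Z/4Z × Z/6Z × Z/6Z.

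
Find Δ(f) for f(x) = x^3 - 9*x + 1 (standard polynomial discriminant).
Δ = 2889

For a depressed cubic x^3 + p x + q the discriminant is Δ = -4 p^3 - 27 q^2 = -4*(-9)^3 - 27*(1)^2 = 2916 - 27 = 2889.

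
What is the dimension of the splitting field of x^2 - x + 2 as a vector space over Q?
[K:Q] = 2

The discriminant of x^2 + (-1)*x + (2) is b^2 - 4c = 1 - (8) = -7. Since -7 is not a perfect square in Q, the polynomial is irreducible over Q. Its two roots generate a degree-2 extension, so [K:Q] = 2.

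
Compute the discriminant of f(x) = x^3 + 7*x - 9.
Δ = -3559

For a depressed cubic x^3 + p x + q the discriminant is Δ = -4 p^3 - 27 q^2 = -4*(7)^3 - 27*(-9)^2 = -1372 - 2187 = -3559.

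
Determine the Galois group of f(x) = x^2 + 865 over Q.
Gal(K/Q) = Z/2Z (cyclic of order 2)

x^2 + 865 is irreducible over Q since -865 is not a rational square. The splitting field Q(sqrt(-865)) has degree 2 over Q, and its unique nontrivial automorphism is sqrt(-865) ↦ -sqrt(-865). Hence Gal(Q(sqrt(-865))/Q) = Z/2Z.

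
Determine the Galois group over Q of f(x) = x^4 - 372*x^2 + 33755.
Gal(K/Q) = V_4 (Klein four-group, Z/2Z × Z/2Z)

f factors as (x^2 - 157)(x^2 - 215), so the splitting field is K = Q(sqrt(157), sqrt(215)). The elements 157, 215, 33755 are all non-squares in Q, so sqrt(157) and sqrt(215) generate independent quadratic extensions. Thus [K:Q] = 4 and Gal(K/Q) is generated by the two order-2 automorphisms sqrt(157) ↦ -sqrt(157) and sqrt(215) ↦ -sqrt(215), giving V_4.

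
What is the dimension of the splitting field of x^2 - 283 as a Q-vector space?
[K:Q] = 2

The polynomial x^2 - 283 is irreducible over Q since 283 is not a perfect square. Its splitting field is Q(sqrt(283)), which has degree 2 over Q.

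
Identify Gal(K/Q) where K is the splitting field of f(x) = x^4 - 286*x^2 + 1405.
Gal(K/Q) = V_4 (Klein four-group, Z/2Z × Z/2Z)

f factors as (x^2 - 5)(x^2 - 281), so the splitting field is K = Q(sqrt(5), sqrt(281)). The elements 5, 281, 1405 are all non-squares in Q, so sqrt(5) and sqrt(281) generate independent quadratic extensions. Thus [K:Q] = 4 and Gal(K/Q) is generated by the two order-2 automorphisms sqrt(5) ↦ -sqrt(5) and sqrt(281) ↦ -sqrt(281), giving V_4.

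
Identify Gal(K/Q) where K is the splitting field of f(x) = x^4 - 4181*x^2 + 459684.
Gal(K/Q) = Z/2Z (cyclic of order 2)

f factors as (x^2 - 4068)(x^2 - 113), so the splitting field is K = Q(sqrt(4068), sqrt(113)). The squarefree part of 4068 is 113 and the squarefree part of 113 is also 113, so sqrt(4068) and sqrt(113) are both rational multiples of sqrt(113). Hence Q(sqrt(4068)) = Q(sqrt(113)) = Q(sqrt(113)), and the splitting field collapses to a single degree-2 extension with Galois group Z/2Z.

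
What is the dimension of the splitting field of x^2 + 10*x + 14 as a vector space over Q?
[K:Q] = 2

The discriminant of x^2 + (10)*x + (14) is b^2 - 4c = 100 - (56) = 44. Since 44 is not a perfect square in Q, the polynomial is irreducible over Q. Its two roots generate a degree-2 extension, so [K:Q] = 2.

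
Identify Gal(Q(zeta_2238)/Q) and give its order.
|Gal(Q(zeta_2238)/Q)| = phi(2238) = 744; group ≅ (Z/2238Z)^* ≅ Z/2Z × Z/372Z

The n-th cyclotomic polynomial Φ_2238(x) is the minimal polynomial of zeta_2238 over Q and has degree phi(2238) = 744. So Q(zeta_2238) is a degree-744 Galois extension with Galois group (Z/2238Z)^*. By CRT, (Z/2238Z)^* ≅ (Z/2Z)^* × (Z/3Z)^* × (Z/373Z)^*. Each prime-power unit group is (Z/2Z)^* ≅ trivial group (order 1); (Z/3Z)^* ≅ Z/2Z; (Z/373Z)^* ≅ Z/372Z. Hence Gal(Q(zeta_2238)/Q) ≅ Z/2Z × Z/372Z.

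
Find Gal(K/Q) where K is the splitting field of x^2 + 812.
Gal(K/Q) = Z/2Z (cyclic of order 2)

x^2 + 812 is irreducible over Q since -812 is not a rational square. The splitting field Q(sqrt(-812)) has degree 2 over Q, and its unique nontrivial automorphism is sqrt(-812) ↦ -sqrt(-812). Hence Gal(Q(sqrt(-812))/Q) = Z/2Z.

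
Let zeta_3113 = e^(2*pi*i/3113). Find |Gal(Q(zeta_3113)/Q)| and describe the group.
|Gal(Q(zeta_3113)/Q)| = phi(3113) = 2820; group ≅ (Z/3113Z)^* ≅ Z/10Z × Z/282Z

The n-th cyclotomic polynomial Φ_3113(x) is the minimal polynomial of zeta_3113 over Q and has degree phi(3113) = 2820. So Q(zeta_3113) is a degree-2820 Galois extension with Galois group (Z/3113Z)^*. By CRT, (Z/3113Z)^* ≅ (Z/11Z)^* × (Z/283Z)^*. Each prime-power unit group is (Z/11Z)^* ≅ Z/10Z; (Z/283Z)^* ≅ Z/282Z. Hence Gal(Q(zeta_3113)/Q) ≅ Z/10Z × Z/282Z.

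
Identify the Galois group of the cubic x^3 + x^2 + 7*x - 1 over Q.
Gal(K/Q) = S_3 (symmetric group of order 6)

Compute the discriminant of x^3 + (1)*x^2 + (7)*x + (-1): Δ = -1472. Since Δ is not a rational square, the Galois group is not contained in A_3; it must be the full S_3 (irreducibility of the cubic rules out anything smaller).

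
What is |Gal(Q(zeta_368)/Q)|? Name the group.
|Gal(Q(zeta_368)/Q)| = phi(368) = 176; group ≅ (Z/368Z)^* ≅ Z/2Z × Z/4Z × Z/22Z

The n-th cyclotomic polynomial Φ_368(x) is the minimal polynomial of zeta_368 over Q and has degree phi(368) = 176. So Q(zeta_368) is a degree-176 Galois extension with Galois group (Z/368Z)^*. By CRT, (Z/368Z)^* ≅ (Z/16Z)^* × (Z/23Z)^*. Each prime-power unit group is (Z/16Z)^* ≅ Z/2Z × Z/4Z; (Z/23Z)^* ≅ Z/22Z. Hence Gal(Q(zeta_368)/Q) ≅ Z/2Z × Z/4Z × Z/22Z.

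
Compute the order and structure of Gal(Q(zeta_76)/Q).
|Gal(Q(zeta_76)/Q)| = phi(76) = 36; group ≅ (Z/76Z)^* ≅ Z/2Z × Z/18Z

The n-th cyclotomic polynomial Φ_76(x) is the minimal polynomial of zeta_76 over Q and has degree phi(76) = 36. So Q(zeta_76) is a degree-36 Galois extension with Galois group (Z/76Z)^*. By CRT, (Z/76Z)^* ≅ (Z/4Z)^* × (Z/19Z)^*. Each prime-power unit group is (Z/4Z)^* ≅ Z/2Z; (Z/19Z)^* ≅ Z/18Z. Hence Gal(Q(zeta_76)/Q) ≅ Z/2Z × Z/18Z.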